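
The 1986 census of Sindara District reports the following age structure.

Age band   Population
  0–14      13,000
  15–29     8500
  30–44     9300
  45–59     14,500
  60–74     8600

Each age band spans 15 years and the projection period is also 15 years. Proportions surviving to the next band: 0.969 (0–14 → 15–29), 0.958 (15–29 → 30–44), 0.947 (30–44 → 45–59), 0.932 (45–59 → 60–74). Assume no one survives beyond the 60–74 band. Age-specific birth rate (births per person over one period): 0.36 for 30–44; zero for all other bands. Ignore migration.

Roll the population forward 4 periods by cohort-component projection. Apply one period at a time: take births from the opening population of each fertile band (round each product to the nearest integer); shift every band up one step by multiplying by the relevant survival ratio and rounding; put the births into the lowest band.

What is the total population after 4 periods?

21643

Let group 1 be 0–14 through group 5 = 60–74.
Period 1.
Births: 9300 * 0.36 = 3348
Group 2: 13000 * 0.969 = 12597
Group 3: 8500 * 0.958 = 8143
Group 4: 9300 * 0.947 = 8807
Group 5: 14500 * 0.932 = 13514
Population now: 0–14=3348, 15–29=12597, 30–44=8143, 45–59=8807, 60–74=13514
Period 2.
Births: 8143 * 0.36 = 2931
Group 2: 3348 * 0.969 = 3244
Group 3: 12597 * 0.958 = 12068
Group 4: 8143 * 0.947 = 7711
Group 5: 8807 * 0.932 = 8208
Population now: 0–14=2931, 15–29=3244, 30–44=12068, 45–59=7711, 60–74=8208
Period 3.
Births: 12068 * 0.36 = 4344
Group 2: 2931 * 0.969 = 2840
Group 3: 3244 * 0.958 = 3108
Group 4: 12068 * 0.947 = 11428
Group 5: 7711 * 0.932 = 7187
Population now: 0–14=4344, 15–29=2840, 30–44=3108, 45–59=11428, 60–74=7187
Period 4.
Births: 3108 * 0.36 = 1119
Group 2: 4344 * 0.969 = 4209
Group 3: 2840 * 0.958 = 2721
Group 4: 3108 * 0.947 = 2943
Group 5: 11428 * 0.932 = 10651
Population now: 0–14=1119, 15–29=4209, 30–44=2721, 45–59=2943, 60–74=10651
Total after period 4: 1119 + 4209 + 2721 + 2943 + 10651 = 21643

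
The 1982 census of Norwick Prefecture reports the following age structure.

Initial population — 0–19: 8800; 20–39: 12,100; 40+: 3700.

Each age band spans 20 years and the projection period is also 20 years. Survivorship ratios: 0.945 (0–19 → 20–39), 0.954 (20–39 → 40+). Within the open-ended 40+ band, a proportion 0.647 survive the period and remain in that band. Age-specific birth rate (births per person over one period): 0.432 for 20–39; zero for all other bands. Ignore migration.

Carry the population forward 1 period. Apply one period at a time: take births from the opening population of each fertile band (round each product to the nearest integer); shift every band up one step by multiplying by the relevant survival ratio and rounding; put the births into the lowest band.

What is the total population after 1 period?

27480

Period 1.
Births: 12100 × 0.432 = 5227
20–39: 8800 × 0.945 = 8316
40+: 12100 × 0.954 + 3700 × 0.647 = 11543 + 2394 = 13937
→ [5227, 8316, 13937]
Total after period 1: 5227 + 8316 + 13937 = 27480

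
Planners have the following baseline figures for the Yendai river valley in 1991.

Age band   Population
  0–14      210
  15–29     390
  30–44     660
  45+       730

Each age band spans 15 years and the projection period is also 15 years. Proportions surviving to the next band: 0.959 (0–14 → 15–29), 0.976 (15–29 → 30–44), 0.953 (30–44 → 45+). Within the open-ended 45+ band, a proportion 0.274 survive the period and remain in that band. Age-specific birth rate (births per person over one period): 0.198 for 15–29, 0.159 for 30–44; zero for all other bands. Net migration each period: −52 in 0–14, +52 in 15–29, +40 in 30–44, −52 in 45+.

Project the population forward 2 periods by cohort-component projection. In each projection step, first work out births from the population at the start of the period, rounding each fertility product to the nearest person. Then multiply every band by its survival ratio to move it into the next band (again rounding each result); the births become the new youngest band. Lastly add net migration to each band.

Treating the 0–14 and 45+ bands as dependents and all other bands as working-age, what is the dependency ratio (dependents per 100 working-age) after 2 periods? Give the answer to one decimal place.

Numbering the bands 1..4 from youngest to oldest:
After projecting period 1:
Births: 390 * 0.198 = 77 ; 660 * 0.159 = 105 → total 182
Band 2: 210 * 0.959 = 201
Band 3: 390 * 0.976 = 381
Band 4: 660 * 0.953 + 730 * 0.274 = 629 + 200 = 829
Net migration: Band 1 − 52 → 130; Band 2 + 52 → 253; Band 3 + 40 → 421; Band 4 − 52 → 777
→ [130, 253, 421, 777]
After projecting period 2:
Births: 253 * 0.198 = 50 ; 421 * 0.159 = 67 → total 117
Band 2: 130 * 0.959 = 125
Band 3: 253 * 0.976 = 247
Band 4: 421 * 0.953 + 777 * 0.274 = 401 + 213 = 614
Net migration: Band 1 − 52 → 65; Band 2 + 52 → 177; Band 3 + 40 → 287; Band 4 − 52 → 562
→ [65, 177, 287, 562]
Dependents (band 0–14 + band 45+) = 65 + 562 = 627; working-age = 464; ratio = 627/464 × 100 = 135.1

135.1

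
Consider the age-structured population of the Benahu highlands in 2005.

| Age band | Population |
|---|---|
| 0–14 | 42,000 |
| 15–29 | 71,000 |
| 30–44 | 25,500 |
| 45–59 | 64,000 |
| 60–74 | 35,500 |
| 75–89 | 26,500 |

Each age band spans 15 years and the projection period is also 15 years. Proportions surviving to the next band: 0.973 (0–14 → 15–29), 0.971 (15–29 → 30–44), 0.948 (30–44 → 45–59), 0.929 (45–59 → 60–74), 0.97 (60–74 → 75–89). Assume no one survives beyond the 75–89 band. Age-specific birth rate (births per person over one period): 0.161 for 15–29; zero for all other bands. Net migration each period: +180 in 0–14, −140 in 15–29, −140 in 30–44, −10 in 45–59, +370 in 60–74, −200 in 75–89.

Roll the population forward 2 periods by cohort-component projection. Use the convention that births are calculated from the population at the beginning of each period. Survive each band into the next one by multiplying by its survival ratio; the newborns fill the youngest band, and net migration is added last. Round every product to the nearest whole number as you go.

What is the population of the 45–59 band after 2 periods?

Call the groups 1 to 6, youngest first.
Period 1:
Births: 71000 * 0.161 = 11431
Group 2: 42000 * 0.973 = 40866
Group 3: 71000 * 0.971 = 68941
Group 4: 25500 * 0.948 = 24174
Group 5: 64000 * 0.929 = 59456
Group 6: 35500 * 0.97 = 34435
Net migration: Group 1 + 180 → 11611; Group 2 − 140 → 40726; Group 3 − 140 → 68801; Group 4 − 10 → 24164; Group 5 + 370 → 59826; Group 6 − 200 → 34235
→ [11611, 40726, 68801, 24164, 59826, 34235]
Period 2:
Births: 40726 * 0.161 = 6557
Group 2: 11611 * 0.973 = 11298
Group 3: 40726 * 0.971 = 39545
Group 4: 68801 * 0.948 = 65223
Group 5: 24164 * 0.929 = 22448
Group 6: 59826 * 0.97 = 58031
Net migration: Group 1 + 180 → 6737; Group 2 − 140 → 11158; Group 3 − 140 → 39405; Group 4 − 10 → 65213; Group 5 + 370 → 22818; Group 6 − 200 → 57831
→ [6737, 11158, 39405, 65213, 22818, 57831]

65213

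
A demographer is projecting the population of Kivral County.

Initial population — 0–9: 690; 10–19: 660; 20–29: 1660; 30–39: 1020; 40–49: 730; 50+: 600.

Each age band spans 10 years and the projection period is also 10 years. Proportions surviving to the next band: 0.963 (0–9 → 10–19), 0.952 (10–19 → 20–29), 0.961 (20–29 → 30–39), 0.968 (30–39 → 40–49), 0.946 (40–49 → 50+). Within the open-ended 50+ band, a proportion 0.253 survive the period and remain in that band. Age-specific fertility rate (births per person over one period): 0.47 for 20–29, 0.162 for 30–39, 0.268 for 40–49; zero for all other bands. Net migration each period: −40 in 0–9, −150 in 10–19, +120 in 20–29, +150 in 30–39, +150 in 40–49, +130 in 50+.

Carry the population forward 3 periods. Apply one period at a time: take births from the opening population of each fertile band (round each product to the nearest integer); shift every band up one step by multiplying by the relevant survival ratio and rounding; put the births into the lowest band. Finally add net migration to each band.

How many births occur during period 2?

940

Let band 1 be 0–9 through band 6 = 50+.
After projecting period 1:
Births: 1660 × 0.47 = 780  |  1020 × 0.162 = 165  |  730 × 0.268 = 196 ⇒ total 1141
Band 2: 690 × 0.963 = 664
Band 3: 660 × 0.952 = 628
Band 4: 1660 × 0.961 = 1595
Band 5: 1020 × 0.968 = 987
Band 6: 730 × 0.946 + 600 × 0.253 = 691 + 152 = 843
Net migration: Band 1 − 40 → 1101; Band 2 − 150 → 514; Band 3 + 120 → 748; Band 4 + 150 → 1745; Band 5 + 150 → 1137; Band 6 + 130 → 973
Population now: 0–9=1101, 10–19=514, 20–29=748, 30–39=1745, 40–49=1137, 50+=973
After projecting period 2:
Births: 748 × 0.47 = 352  |  1745 × 0.162 = 283  |  1137 × 0.268 = 305 ⇒ total 940
Band 2: 1101 × 0.963 = 1060
Band 3: 514 × 0.952 = 489
Band 4: 748 × 0.961 = 719
Band 5: 1745 × 0.968 = 1689
Band 6: 1137 × 0.946 + 973 × 0.253 = 1076 + 246 = 1322
Net migration: Band 1 − 40 → 900; Band 2 − 150 → 910; Band 3 + 120 → 609; Band 4 + 150 → 869; Band 5 + 150 → 1839; Band 6 + 130 → 1452
Population now: 0–9=900, 10–19=910, 20–29=609, 30–39=869, 40–49=1839, 50+=1452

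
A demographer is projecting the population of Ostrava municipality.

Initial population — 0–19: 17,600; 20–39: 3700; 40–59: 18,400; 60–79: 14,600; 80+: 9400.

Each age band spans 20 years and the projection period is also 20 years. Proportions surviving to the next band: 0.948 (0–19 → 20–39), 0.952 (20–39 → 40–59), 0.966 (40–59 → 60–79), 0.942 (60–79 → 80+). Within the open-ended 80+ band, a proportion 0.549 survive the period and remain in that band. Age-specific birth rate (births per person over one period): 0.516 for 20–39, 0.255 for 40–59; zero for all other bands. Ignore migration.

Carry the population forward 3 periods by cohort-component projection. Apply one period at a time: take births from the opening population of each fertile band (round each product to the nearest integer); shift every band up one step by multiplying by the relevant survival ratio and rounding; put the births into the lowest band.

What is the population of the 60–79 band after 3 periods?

Period 1:
Births: 3700 × 0.516 = 1909, 18400 × 0.255 = 4692 → total 6601
20–39: 17600 × 0.948 = 16685
40–59: 3700 × 0.952 = 3522
60–79: 18400 × 0.966 = 17774
80+: 14600 × 0.942 + 9400 × 0.549 = 13753 + 5161 = 18914
Giving 6601 / 16685 / 3522 / 17774 / 18914.
Period 2:
Births: 16685 × 0.516 = 8609, 3522 × 0.255 = 898 → total 9507
20–39: 6601 × 0.948 = 6258
40–59: 16685 × 0.952 = 15884
60–79: 3522 × 0.966 = 3402
80+: 17774 × 0.942 + 18914 × 0.549 = 16743 + 10384 = 27127
Giving 9507 / 6258 / 15884 / 3402 / 27127.
Period 3:
Births: 6258 × 0.516 = 3229, 15884 × 0.255 = 4050 → total 7279
20–39: 9507 × 0.948 = 9013
40–59: 6258 × 0.952 = 5958
60–79: 15884 × 0.966 = 15344
80+: 3402 × 0.942 + 27127 × 0.549 = 3205 + 14893 = 18098
Giving 7279 / 9013 / 5958 / 15344 / 18098.

15344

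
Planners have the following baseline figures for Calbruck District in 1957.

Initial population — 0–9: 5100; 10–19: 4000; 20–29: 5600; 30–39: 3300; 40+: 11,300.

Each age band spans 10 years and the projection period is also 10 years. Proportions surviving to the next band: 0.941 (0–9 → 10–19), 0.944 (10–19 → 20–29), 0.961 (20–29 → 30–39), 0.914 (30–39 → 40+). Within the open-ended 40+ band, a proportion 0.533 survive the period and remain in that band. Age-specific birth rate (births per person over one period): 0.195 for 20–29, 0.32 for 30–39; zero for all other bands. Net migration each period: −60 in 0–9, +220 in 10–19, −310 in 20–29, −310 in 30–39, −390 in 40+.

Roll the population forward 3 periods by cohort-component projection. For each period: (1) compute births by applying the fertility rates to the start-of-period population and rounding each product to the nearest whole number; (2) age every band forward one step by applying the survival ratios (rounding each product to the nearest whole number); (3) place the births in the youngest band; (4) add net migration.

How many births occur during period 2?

2299

After projecting period 1:
Births: 5600 * 0.195 = 1092 ; 3300 * 0.32 = 1056 → total 2148
10–19: 5100 * 0.941 = 4799
20–29: 4000 * 0.944 = 3776
30–39: 5600 * 0.961 = 5382
40+: 3300 * 0.914 + 11300 * 0.533 = 3016 + 6023 = 9039
Net migration: 0–9 − 60 → 2088; 10–19 + 220 → 5019; 20–29 − 310 → 3466; 30–39 − 310 → 5072; 40+ − 390 → 8649
→ [2088, 5019, 3466, 5072, 8649]
After projecting period 2:
Births: 3466 * 0.195 = 676 ; 5072 * 0.32 = 1623 → total 2299
10–19: 2088 * 0.941 = 1965
20–29: 5019 * 0.944 = 4738
30–39: 3466 * 0.961 = 3331
40+: 5072 * 0.914 + 8649 * 0.533 = 4636 + 4610 = 9246
Net migration: 0–9 − 60 → 2239; 10–19 + 220 → 2185; 20–29 − 310 → 4428; 30–39 − 310 → 3021; 40+ − 390 → 8856
→ [2239, 2185, 4428, 3021, 8856]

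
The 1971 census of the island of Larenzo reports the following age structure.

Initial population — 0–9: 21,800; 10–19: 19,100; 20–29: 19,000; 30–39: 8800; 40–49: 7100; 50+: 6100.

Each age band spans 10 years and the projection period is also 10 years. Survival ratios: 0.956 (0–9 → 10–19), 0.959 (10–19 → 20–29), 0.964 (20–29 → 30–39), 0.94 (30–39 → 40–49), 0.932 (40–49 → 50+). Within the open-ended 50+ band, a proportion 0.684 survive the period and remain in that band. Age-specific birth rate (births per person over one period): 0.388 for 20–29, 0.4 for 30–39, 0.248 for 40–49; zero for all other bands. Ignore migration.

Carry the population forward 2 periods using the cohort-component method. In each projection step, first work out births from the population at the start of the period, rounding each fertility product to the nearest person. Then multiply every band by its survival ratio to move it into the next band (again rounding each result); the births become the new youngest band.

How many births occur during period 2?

16484

Period 1:
Births: 19000 * 0.388 = 7372, 8800 * 0.4 = 3520, 7100 * 0.248 = 1761 — total 12653
10–19: 21800 * 0.956 = 20841
20–29: 19100 * 0.959 = 18317
30–39: 19000 * 0.964 = 18316
40–49: 8800 * 0.94 = 8272
50+: 7100 * 0.932 + 6100 * 0.684 = 6617 + 4172 = 10789
Population now: 0–9=12653, 10–19=20841, 20–29=18317, 30–39=18316, 40–49=8272, 50+=10789
Period 2:
Births: 18317 * 0.388 = 7107, 18316 * 0.4 = 7326, 8272 * 0.248 = 2051 — total 16484
10–19: 12653 * 0.956 = 12096
20–29: 20841 * 0.959 = 19987
30–39: 18317 * 0.964 = 17658
40–49: 18316 * 0.94 = 17217
50+: 8272 * 0.932 + 10789 * 0.684 = 7710 + 7380 = 15090
Population now: 0–9=16484, 10–19=12096, 20–29=19987, 30–39=17658, 40–49=17217, 50+=15090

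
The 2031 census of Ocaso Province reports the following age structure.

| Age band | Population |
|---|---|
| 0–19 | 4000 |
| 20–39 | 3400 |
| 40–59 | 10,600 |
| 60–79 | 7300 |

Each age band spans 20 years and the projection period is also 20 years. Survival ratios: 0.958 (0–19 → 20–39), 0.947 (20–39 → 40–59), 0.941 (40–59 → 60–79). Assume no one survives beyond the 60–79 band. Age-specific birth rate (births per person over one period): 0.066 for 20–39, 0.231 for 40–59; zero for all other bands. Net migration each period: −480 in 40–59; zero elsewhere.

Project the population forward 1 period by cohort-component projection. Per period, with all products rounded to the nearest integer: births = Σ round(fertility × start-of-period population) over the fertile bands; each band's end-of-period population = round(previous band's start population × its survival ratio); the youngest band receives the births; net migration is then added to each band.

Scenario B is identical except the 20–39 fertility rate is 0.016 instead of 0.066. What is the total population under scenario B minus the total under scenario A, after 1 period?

-170

— Period 1 —
Births: 3400 × 0.066 = 224, 10600 × 0.231 = 2449 → 2673
20–39: 4000 × 0.958 = 3832
40–59: 3400 × 0.947 = 3220
60–79: 10600 × 0.941 = 9975
Net migration: 40–59 − 480 → 2740
End of period: [2673, 3832, 2740, 9975]
Scenario A total after 1 period: 19220
Scenario B projection —
— Period 1 —
Births: 3400 × 0.016 = 54, 10600 × 0.231 = 2449 → 2503
20–39: 4000 × 0.958 = 3832
40–59: 3400 × 0.947 = 3220
60–79: 10600 × 0.941 = 9975
Net migration: 40–59 − 480 → 2740
End of period: [2503, 3832, 2740, 9975]
Scenario B total after 1 period: 19050
Difference B − A = 19050 − 19220 = -170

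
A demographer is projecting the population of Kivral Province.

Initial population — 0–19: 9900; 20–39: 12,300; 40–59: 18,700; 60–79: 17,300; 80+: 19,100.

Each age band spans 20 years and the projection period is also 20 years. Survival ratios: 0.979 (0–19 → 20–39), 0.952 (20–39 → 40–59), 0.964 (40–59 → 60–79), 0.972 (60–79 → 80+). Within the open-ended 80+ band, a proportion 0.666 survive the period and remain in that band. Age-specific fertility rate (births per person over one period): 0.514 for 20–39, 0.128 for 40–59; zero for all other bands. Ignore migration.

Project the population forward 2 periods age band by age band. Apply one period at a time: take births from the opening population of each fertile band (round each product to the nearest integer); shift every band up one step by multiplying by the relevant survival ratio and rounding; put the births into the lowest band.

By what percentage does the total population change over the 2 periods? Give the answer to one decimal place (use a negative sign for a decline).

-5.9

(Groups numbered youngest = 1 to oldest = 5.)
After projecting period 1:
Births: 12300 × 0.514 = 6322  |  18700 × 0.128 = 2394 → 8716
Group 2: 9900 × 0.979 = 9692
Group 3: 12300 × 0.952 = 11710
Group 4: 18700 × 0.964 = 18027
Group 5: 17300 × 0.972 + 19100 × 0.666 = 16816 + 12721 = 29537
→ [8716, 9692, 11710, 18027, 29537]
After projecting period 2:
Births: 9692 × 0.514 = 4982  |  11710 × 0.128 = 1499 → 6481
Group 2: 8716 × 0.979 = 8533
Group 3: 9692 × 0.952 = 9227
Group 4: 11710 × 0.964 = 11288
Group 5: 18027 × 0.972 + 29537 × 0.666 = 17522 + 19672 = 37194
→ [6481, 8533, 9227, 11288, 37194]
Total: 77300 → 72723; change = -4577; percentage change = -5.9%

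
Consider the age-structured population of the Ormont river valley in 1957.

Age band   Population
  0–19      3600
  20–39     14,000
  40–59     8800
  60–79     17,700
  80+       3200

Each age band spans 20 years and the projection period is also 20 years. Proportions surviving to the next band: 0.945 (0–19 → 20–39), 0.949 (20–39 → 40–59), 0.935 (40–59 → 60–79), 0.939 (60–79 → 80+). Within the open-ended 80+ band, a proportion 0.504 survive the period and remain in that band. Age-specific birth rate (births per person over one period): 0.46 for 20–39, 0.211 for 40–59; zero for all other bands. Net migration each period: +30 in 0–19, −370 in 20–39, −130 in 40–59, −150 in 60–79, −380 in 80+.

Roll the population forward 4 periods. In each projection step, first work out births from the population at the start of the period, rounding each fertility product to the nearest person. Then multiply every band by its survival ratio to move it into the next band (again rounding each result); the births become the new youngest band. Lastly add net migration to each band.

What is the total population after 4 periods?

Numbering the groups 1..5 from youngest to oldest:
Period 1.
Births: 14000 * 0.46 = 6440  |  8800 * 0.211 = 1857 — total 8297
Group 2: 3600 * 0.945 = 3402
Group 3: 14000 * 0.949 = 13286
Group 4: 8800 * 0.935 = 8228
Group 5: 17700 * 0.939 + 3200 * 0.504 = 16620 + 1613 = 18233
Net migration: Group 1 + 30 → 8327; Group 2 − 370 → 3032; Group 3 − 130 → 13156; Group 4 − 150 → 8078; Group 5 − 380 → 17853
End of period: [8327, 3032, 13156, 8078, 17853]
Period 2.
Births: 3032 * 0.46 = 1395  |  13156 * 0.211 = 2776 — total 4171
Group 2: 8327 * 0.945 = 7869
Group 3: 3032 * 0.949 = 2877
Group 4: 13156 * 0.935 = 12301
Group 5: 8078 * 0.939 + 17853 * 0.504 = 7585 + 8998 = 16583
Net migration: Group 1 + 30 → 4201; Group 2 − 370 → 7499; Group 3 − 130 → 2747; Group 4 − 150 → 12151; Group 5 − 380 → 16203
End of period: [4201, 7499, 2747, 12151, 16203]
Period 3.
Births: 7499 * 0.46 = 3450  |  2747 * 0.211 = 580 — total 4030
Group 2: 4201 * 0.945 = 3970
Group 3: 7499 * 0.949 = 7117
Group 4: 2747 * 0.935 = 2568
Group 5: 12151 * 0.939 + 16203 * 0.504 = 11410 + 8166 = 19576
Net migration: Group 1 + 30 → 4060; Group 2 − 370 → 3600; Group 3 − 130 → 6987; Group 4 − 150 → 2418; Group 5 − 380 → 19196
End of period: [4060, 3600, 6987, 2418, 19196]
Period 4.
Births: 3600 * 0.46 = 1656  |  6987 * 0.211 = 1474 — total 3130
Group 2: 4060 * 0.945 = 3837
Group 3: 3600 * 0.949 = 3416
Group 4: 6987 * 0.935 = 6533
Group 5: 2418 * 0.939 + 19196 * 0.504 = 2271 + 9675 = 11946
Net migration: Group 1 + 30 → 3160; Group 2 − 370 → 3467; Group 3 − 130 → 3286; Group 4 − 150 → 6383; Group 5 − 380 → 11566
End of period: [3160, 3467, 3286, 6383, 11566]
Total after period 4: 3160 + 3467 + 3286 + 6383 + 11566 = 27862

27862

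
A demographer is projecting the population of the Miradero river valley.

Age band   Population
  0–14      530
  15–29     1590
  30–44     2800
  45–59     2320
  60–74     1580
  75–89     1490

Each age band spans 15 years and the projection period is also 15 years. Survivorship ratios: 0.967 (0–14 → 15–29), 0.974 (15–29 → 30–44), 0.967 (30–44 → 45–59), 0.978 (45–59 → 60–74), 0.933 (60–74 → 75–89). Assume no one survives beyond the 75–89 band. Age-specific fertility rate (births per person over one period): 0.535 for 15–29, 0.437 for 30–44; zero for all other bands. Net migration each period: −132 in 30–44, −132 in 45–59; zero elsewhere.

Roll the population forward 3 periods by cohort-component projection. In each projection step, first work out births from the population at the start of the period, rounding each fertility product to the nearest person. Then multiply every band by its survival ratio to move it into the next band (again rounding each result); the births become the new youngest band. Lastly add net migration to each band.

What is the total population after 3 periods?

7707

Call the groups 1 to 6, youngest first.
After projecting period 1:
Births: 1590 * 0.535 = 851  |  2800 * 0.437 = 1224 → total 2075
Group 2: 530 * 0.967 = 513
Group 3: 1590 * 0.974 = 1549
Group 4: 2800 * 0.967 = 2708
Group 5: 2320 * 0.978 = 2269
Group 6: 1580 * 0.933 = 1474
Net migration: Group 3 − 132 → 1417; Group 4 − 132 → 2576
Giving 2075 / 513 / 1417 / 2576 / 2269 / 1474.
After projecting period 2:
Births: 513 * 0.535 = 274  |  1417 * 0.437 = 619 → total 893
Group 2: 2075 * 0.967 = 2007
Group 3: 513 * 0.974 = 500
Group 4: 1417 * 0.967 = 1370
Group 5: 2576 * 0.978 = 2519
Group 6: 2269 * 0.933 = 2117
Net migration: Group 3 − 132 → 368; Group 4 − 132 → 1238
Giving 893 / 2007 / 368 / 1238 / 2519 / 2117.
After projecting period 3:
Births: 2007 * 0.535 = 1074  |  368 * 0.437 = 161 → total 1235
Group 2: 893 * 0.967 = 864
Group 3: 2007 * 0.974 = 1955
Group 4: 368 * 0.967 = 356
Group 5: 1238 * 0.978 = 1211
Group 6: 2519 * 0.933 = 2350
Net migration: Group 3 − 132 → 1823; Group 4 − 132 → 224
Giving 1235 / 864 / 1823 / 224 / 1211 / 2350.
Total after period 3: 1235 + 864 + 1823 + 224 + 1211 + 2350 = 7707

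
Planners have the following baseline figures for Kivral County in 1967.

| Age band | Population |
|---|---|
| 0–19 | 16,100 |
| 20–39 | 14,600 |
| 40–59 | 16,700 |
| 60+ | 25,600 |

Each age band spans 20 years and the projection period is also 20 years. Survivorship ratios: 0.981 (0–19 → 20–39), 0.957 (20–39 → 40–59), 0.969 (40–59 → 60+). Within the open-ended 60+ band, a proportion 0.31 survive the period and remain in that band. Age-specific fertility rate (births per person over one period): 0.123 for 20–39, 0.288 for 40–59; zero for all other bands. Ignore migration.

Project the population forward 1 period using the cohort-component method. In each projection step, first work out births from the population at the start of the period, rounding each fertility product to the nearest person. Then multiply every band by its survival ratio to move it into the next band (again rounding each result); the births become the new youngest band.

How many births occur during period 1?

— Period 1 —
Births: 14600 * 0.123 = 1796  |  16700 * 0.288 = 4810 — total 6606
20–39: 16100 * 0.981 = 15794
40–59: 14600 * 0.957 = 13972
60+: 16700 * 0.969 + 25600 * 0.31 = 16182 + 7936 = 24118
→ [6606, 15794, 13972, 24118]

6606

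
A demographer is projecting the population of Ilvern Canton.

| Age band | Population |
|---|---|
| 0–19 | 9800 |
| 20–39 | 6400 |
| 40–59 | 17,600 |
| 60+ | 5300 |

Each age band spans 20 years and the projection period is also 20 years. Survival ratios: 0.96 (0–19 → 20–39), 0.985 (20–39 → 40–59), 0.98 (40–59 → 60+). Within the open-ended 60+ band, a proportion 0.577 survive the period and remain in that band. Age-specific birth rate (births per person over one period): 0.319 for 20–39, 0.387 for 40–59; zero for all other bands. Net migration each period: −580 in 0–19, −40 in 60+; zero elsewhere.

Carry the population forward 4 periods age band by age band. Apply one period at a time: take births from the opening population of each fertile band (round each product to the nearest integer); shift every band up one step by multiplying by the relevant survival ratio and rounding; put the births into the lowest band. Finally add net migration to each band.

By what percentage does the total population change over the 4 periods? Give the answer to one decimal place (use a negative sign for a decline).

-16.5

Call the groups 1 to 4, youngest first.
Period 1.
Births: 6400 × 0.319 = 2042 ; 17600 × 0.387 = 6811 → 8853
Group 2: 9800 × 0.96 = 9408
Group 3: 6400 × 0.985 = 6304
Group 4: 17600 × 0.98 + 5300 × 0.577 = 17248 + 3058 = 20306
Net migration: Group 1 − 580 → 8273; Group 4 − 40 → 20266
→ [8273, 9408, 6304, 20266]
Period 2.
Births: 9408 × 0.319 = 3001 ; 6304 × 0.387 = 2440 → 5441
Group 2: 8273 × 0.96 = 7942
Group 3: 9408 × 0.985 = 9267
Group 4: 6304 × 0.98 + 20266 × 0.577 = 6178 + 11693 = 17871
Net migration: Group 1 − 580 → 4861; Group 4 − 40 → 17831
→ [4861, 7942, 9267, 17831]
Period 3.
Births: 7942 × 0.319 = 2533 ; 9267 × 0.387 = 3586 → 6119
Group 2: 4861 × 0.96 = 4667
Group 3: 7942 × 0.985 = 7823
Group 4: 9267 × 0.98 + 17831 × 0.577 = 9082 + 10288 = 19370
Net migration: Group 1 − 580 → 5539; Group 4 − 40 → 19330
→ [5539, 4667, 7823, 19330]
Period 4.
Births: 4667 × 0.319 = 1489 ; 7823 × 0.387 = 3028 → 4517
Group 2: 5539 × 0.96 = 5317
Group 3: 4667 × 0.985 = 4597
Group 4: 7823 × 0.98 + 19330 × 0.577 = 7667 + 11153 = 18820
Net migration: Group 1 − 580 → 3937; Group 4 − 40 → 18780
→ [3937, 5317, 4597, 18780]
Total: 39100 → 32631; change = -6469; percentage change = -16.5%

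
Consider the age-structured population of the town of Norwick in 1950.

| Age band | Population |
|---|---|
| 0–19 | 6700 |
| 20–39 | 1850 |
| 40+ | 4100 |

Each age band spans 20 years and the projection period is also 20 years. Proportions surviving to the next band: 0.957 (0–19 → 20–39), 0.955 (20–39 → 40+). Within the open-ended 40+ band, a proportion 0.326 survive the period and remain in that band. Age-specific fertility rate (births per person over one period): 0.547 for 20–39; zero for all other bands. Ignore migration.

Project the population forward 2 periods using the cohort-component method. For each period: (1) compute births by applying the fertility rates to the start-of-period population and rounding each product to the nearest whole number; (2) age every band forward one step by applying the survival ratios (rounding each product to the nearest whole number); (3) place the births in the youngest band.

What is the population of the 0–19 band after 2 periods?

(Groups numbered youngest = 1 to oldest = 3.)
Period 1:
Births: 1850 * 0.547 = 1012
Group 2: 6700 * 0.957 = 6412
Group 3: 1850 * 0.955 + 4100 * 0.326 = 1767 + 1337 = 3104
Population now: 0–19=1012, 20–39=6412, 40+=3104
Period 2:
Births: 6412 * 0.547 = 3507
Group 2: 1012 * 0.957 = 968
Group 3: 6412 * 0.955 + 3104 * 0.326 = 6123 + 1012 = 7135
Population now: 0–19=3507, 20–39=968, 40+=7135

3507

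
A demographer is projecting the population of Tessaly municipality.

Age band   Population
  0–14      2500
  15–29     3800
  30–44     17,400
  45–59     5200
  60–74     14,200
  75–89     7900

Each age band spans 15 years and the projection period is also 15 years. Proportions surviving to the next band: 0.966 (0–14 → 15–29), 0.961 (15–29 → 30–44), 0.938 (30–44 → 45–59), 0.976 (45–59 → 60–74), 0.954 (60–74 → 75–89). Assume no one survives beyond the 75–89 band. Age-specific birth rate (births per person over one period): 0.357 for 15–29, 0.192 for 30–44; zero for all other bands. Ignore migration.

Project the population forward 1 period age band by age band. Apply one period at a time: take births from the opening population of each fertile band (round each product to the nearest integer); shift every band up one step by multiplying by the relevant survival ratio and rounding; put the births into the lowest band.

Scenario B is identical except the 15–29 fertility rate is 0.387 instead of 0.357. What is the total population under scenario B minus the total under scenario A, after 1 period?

After projecting period 1:
Births: 3800 × 0.357 = 1357, 17400 × 0.192 = 3341 ⇒ total 4698
15–29: 2500 × 0.966 = 2415
30–44: 3800 × 0.961 = 3652
45–59: 17400 × 0.938 = 16321
60–74: 5200 × 0.976 = 5075
75–89: 14200 × 0.954 = 13547
Population now: 0–14=4698, 15–29=2415, 30–44=3652, 45–59=16321, 60–74=5075, 75–89=13547
Scenario A total after 1 period: 45708
Scenario B projection —
After projecting period 1:
Births: 3800 × 0.387 = 1471, 17400 × 0.192 = 3341 ⇒ total 4812
15–29: 2500 × 0.966 = 2415
30–44: 3800 × 0.961 = 3652
45–59: 17400 × 0.938 = 16321
60–74: 5200 × 0.976 = 5075
75–89: 14200 × 0.954 = 13547
Population now: 0–14=4812, 15–29=2415, 30–44=3652, 45–59=16321, 60–74=5075, 75–89=13547
Scenario B total after 1 period: 45822
Difference B − A = 45822 − 45708 = 114

114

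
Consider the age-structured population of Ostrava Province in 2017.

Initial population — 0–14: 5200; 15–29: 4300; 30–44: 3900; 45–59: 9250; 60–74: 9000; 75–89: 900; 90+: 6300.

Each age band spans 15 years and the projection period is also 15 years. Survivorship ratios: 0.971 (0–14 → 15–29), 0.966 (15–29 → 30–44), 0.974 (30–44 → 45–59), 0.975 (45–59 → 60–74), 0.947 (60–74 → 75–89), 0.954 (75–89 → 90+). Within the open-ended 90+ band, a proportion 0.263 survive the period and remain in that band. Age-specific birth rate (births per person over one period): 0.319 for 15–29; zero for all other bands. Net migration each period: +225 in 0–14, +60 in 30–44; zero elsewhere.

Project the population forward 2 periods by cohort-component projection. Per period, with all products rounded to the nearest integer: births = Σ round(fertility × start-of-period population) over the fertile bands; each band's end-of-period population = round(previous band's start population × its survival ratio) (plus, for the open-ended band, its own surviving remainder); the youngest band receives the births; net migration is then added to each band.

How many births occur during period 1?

Numbering the groups 1..7 from youngest to oldest:
[period 1]
Births: 4300 × 0.319 = 1372
Group 2: 5200 × 0.971 = 5049
Group 3: 4300 × 0.966 = 4154
Group 4: 3900 × 0.974 = 3799
Group 5: 9250 × 0.975 = 9019
Group 6: 9000 × 0.947 = 8523
Group 7: 900 × 0.954 + 6300 × 0.263 = 859 + 1657 = 2516
Net migration: Group 1 + 225 → 1597; Group 3 + 60 → 4214
End of period: [1597, 5049, 4214, 3799, 9019, 8523, 2516]

1372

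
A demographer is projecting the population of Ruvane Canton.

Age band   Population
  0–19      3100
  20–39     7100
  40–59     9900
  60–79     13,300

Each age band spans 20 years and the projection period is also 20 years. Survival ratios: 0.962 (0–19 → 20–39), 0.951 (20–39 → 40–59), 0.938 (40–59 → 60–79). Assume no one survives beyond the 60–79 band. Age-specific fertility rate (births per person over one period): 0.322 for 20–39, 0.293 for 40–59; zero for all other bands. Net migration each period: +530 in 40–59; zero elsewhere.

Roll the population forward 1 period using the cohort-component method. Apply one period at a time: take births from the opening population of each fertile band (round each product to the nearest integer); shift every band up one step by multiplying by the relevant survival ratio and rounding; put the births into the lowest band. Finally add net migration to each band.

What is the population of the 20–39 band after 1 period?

2982

[period 1]
Births: 7100 × 0.322 = 2286, 9900 × 0.293 = 2901 — total 5187
20–39: 3100 × 0.962 = 2982
40–59: 7100 × 0.951 = 6752
60–79: 9900 × 0.938 = 9286
Net migration: 40–59 + 530 → 7282
→ [5187, 2982, 7282, 9286]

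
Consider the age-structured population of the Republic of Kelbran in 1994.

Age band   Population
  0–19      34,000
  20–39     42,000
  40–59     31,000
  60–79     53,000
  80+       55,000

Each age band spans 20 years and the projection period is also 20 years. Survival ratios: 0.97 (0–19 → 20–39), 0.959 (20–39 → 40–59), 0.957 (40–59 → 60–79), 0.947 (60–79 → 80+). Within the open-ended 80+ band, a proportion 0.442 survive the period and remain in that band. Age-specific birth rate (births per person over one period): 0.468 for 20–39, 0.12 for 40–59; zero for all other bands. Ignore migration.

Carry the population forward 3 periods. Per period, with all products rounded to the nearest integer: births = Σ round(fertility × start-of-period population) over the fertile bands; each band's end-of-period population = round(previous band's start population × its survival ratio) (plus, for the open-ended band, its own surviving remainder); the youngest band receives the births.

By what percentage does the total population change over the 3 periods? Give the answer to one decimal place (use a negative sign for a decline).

Period 1:
Births: 42000 * 0.468 = 19656, 31000 * 0.12 = 3720 ⇒ total 23376
20–39: 34000 * 0.97 = 32980
40–59: 42000 * 0.959 = 40278
60–79: 31000 * 0.957 = 29667
80+: 53000 * 0.947 + 55000 * 0.442 = 50191 + 24310 = 74501
Population now: 0–19=23376, 20–39=32980, 40–59=40278, 60–79=29667, 80+=74501
Period 2:
Births: 32980 * 0.468 = 15435, 40278 * 0.12 = 4833 ⇒ total 20268
20–39: 23376 * 0.97 = 22675
40–59: 32980 * 0.959 = 31628
60–79: 40278 * 0.957 = 38546
80+: 29667 * 0.947 + 74501 * 0.442 = 28095 + 32929 = 61024
Population now: 0–19=20268, 20–39=22675, 40–59=31628, 60–79=38546, 80+=61024
Period 3:
Births: 22675 * 0.468 = 10612, 31628 * 0.12 = 3795 ⇒ total 14407
20–39: 20268 * 0.97 = 19660
40–59: 22675 * 0.959 = 21745
60–79: 31628 * 0.957 = 30268
80+: 38546 * 0.947 + 61024 * 0.442 = 36503 + 26973 = 63476
Population now: 0–19=14407, 20–39=19660, 40–59=21745, 60–79=30268, 80+=63476
Total: 215000 → 149556; change = -65444; percentage change = -30.4%

-30.4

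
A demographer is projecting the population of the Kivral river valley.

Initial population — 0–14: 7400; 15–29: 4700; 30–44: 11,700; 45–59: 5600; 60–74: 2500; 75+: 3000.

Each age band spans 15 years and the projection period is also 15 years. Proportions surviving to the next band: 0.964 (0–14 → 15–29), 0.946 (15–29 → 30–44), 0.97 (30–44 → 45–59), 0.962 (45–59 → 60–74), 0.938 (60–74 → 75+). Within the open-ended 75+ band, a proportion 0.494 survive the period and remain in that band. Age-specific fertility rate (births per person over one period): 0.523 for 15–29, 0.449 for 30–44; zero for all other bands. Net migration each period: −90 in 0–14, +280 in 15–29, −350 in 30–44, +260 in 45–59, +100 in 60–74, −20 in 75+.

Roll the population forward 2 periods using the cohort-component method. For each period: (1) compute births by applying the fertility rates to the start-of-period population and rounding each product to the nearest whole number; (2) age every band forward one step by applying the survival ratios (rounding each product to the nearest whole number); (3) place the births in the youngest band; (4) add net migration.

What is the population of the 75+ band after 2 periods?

7008

[period 1]
Births: 4700 × 0.523 = 2458, 11700 × 0.449 = 5253 → total 7711
15–29: 7400 × 0.964 = 7134
30–44: 4700 × 0.946 = 4446
45–59: 11700 × 0.97 = 11349
60–74: 5600 × 0.962 = 5387
75+: 2500 × 0.938 + 3000 × 0.494 = 2345 + 1482 = 3827
Net migration: 0–14 − 90 → 7621; 15–29 + 280 → 7414; 30–44 − 350 → 4096; 45–59 + 260 → 11609; 60–74 + 100 → 5487; 75+ − 20 → 3807
→ [7621, 7414, 4096, 11609, 5487, 3807]
[period 2]
Births: 7414 × 0.523 = 3878, 4096 × 0.449 = 1839 → total 5717
15–29: 7621 × 0.964 = 7347
30–44: 7414 × 0.946 = 7014
45–59: 4096 × 0.97 = 3973
60–74: 11609 × 0.962 = 11168
75+: 5487 × 0.938 + 3807 × 0.494 = 5147 + 1881 = 7028
Net migration: 0–14 − 90 → 5627; 15–29 + 280 → 7627; 30–44 − 350 → 6664; 45–59 + 260 → 4233; 60–74 + 100 → 11268; 75+ − 20 → 7008
→ [5627, 7627, 6664, 4233, 11268, 7008]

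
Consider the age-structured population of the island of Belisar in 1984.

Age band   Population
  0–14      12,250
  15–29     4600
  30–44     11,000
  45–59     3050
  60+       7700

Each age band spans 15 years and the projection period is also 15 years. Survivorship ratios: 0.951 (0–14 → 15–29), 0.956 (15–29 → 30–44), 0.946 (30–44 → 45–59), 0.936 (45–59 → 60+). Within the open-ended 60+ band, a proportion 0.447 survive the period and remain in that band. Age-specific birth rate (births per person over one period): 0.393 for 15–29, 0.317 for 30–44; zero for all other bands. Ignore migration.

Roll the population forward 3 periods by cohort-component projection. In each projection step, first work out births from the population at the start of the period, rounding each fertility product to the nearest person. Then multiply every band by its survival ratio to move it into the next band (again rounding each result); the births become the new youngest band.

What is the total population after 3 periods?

Call the groups 1 to 5, youngest first.
After projecting period 1:
Births: 4600 × 0.393 = 1808 ; 11000 × 0.317 = 3487 → total 5295
Group 2: 12250 × 0.951 = 11650
Group 3: 4600 × 0.956 = 4398
Group 4: 11000 × 0.946 = 10406
Group 5: 3050 × 0.936 + 7700 × 0.447 = 2855 + 3442 = 6297
Population now: 0–14=5295, 15–29=11650, 30–44=4398, 45–59=10406, 60+=6297
After projecting period 2:
Births: 11650 × 0.393 = 4578 ; 4398 × 0.317 = 1394 → total 5972
Group 2: 5295 × 0.951 = 5036
Group 3: 11650 × 0.956 = 11137
Group 4: 4398 × 0.946 = 4161
Group 5: 10406 × 0.936 + 6297 × 0.447 = 9740 + 2815 = 12555
Population now: 0–14=5972, 15–29=5036, 30–44=11137, 45–59=4161, 60+=12555
After projecting period 3:
Births: 5036 × 0.393 = 1979 ; 11137 × 0.317 = 3530 → total 5509
Group 2: 5972 × 0.951 = 5679
Group 3: 5036 × 0.956 = 4814
Group 4: 11137 × 0.946 = 10536
Group 5: 4161 × 0.936 + 12555 × 0.447 = 3895 + 5612 = 9507
Population now: 0–14=5509, 15–29=5679, 30–44=4814, 45–59=10536, 60+=9507
Total after period 3: 5509 + 5679 + 4814 + 10536 + 9507 = 36045

36045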